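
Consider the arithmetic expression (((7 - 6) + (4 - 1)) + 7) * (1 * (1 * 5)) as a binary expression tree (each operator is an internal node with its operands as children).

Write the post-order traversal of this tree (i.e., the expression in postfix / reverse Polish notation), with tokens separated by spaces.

Post-order on an expression tree gives postfix notation: for each operator, emit left operand, right operand, then the operator.

7 6 - 4 1 - + 7 + 1 1 5 * * *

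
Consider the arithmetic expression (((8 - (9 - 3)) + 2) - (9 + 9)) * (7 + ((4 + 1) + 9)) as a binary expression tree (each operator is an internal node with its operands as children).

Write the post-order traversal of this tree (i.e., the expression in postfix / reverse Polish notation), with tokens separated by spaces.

Post-order on an expression tree gives postfix notation: for each operator, emit left operand, right operand, then the operator.

8 9 3 - - 2 + 9 9 + - 7 4 1 + 9 + + *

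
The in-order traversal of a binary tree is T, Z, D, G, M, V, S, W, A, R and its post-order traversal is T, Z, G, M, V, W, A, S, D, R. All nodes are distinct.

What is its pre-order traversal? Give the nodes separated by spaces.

The last element of post-order is the root; it splits in-order into left and right subtrees.
Root R: left subtree has 9 nodes {T, Z, D, G, M, V, S, W, A}, right has 0 { }.
  Root D: left subtree has 2 nodes {T, Z}, right has 6 {G, M, V, S, W, A}.
    Root Z: left subtree has 1 node {T}, right has 0 { }.
    Root S: left subtree has 3 nodes {G, M, V}, right has 2 {W, A}.
      Root V: left subtree has 2 nodes {G, M}, right has 0 { }.
        Root M: left subtree has 1 node {G}, right has 0 { }.
      Root A: left subtree has 1 node {W}, right has 0 { }.

R D Z T S V M G A W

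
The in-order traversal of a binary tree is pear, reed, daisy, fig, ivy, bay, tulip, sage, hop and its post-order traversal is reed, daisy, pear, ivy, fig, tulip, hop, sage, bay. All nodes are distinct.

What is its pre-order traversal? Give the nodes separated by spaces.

bay fig pear daisy reed ivy sage tulip hop

The last element of post-order is the root; it splits in-order into left and right subtrees.
Root bay: left subtree has 5 nodes {pear, reed, daisy, fig, ivy}, right has 3 {tulip, sage, hop}.
  Root fig: left subtree has 3 nodes {pear, reed, daisy}, right has 1 {ivy}.
    Root pear: left subtree has 0 nodes { }, right has 2 {reed, daisy}.
      Root daisy: left subtree has 1 node {reed}, right has 0 { }.
  Root sage: left subtree has 1 node {tulip}, right has 1 {hop}.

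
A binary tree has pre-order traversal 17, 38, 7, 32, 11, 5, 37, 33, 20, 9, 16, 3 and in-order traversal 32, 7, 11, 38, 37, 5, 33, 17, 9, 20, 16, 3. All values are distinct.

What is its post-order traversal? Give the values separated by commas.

32, 11, 7, 37, 33, 5, 38, 9, 3, 16, 20, 17

The first element of pre-order is the root; it splits in-order into left and right subtrees.
Root 17: left subtree has 7 nodes {32, 7, 11, 38, 37, 5, 33}, right has 4 {9, 20, 16, 3}.
  Root 38: left subtree has 3 nodes {32, 7, 11}, right has 3 {37, 5, 33}.
    Root 7: left subtree has 1 node {32}, right has 1 {11}.
    Root 5: left subtree has 1 node {37}, right has 1 {33}.
  Root 20: left subtree has 1 node {9}, right has 2 {16, 3}.
    Root 16: left subtree has 0 nodes { }, right has 1 {3}.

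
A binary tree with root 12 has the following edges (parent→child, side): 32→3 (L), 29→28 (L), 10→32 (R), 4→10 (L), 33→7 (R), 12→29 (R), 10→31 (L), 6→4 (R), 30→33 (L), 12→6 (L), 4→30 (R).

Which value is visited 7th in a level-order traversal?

Level-order visits nodes level by level from the root, left to right within each level.
Level 0: 12
Level 1: 6, 29
Level 2: 4, 28
Level 3: 10, 30
Level 4: 31, 32, 33
Level 5: 3, 7
Full level-order sequence: 12, 6, 29, 4, 28, 10, 30, 31, 32, 33, 3, 7.

30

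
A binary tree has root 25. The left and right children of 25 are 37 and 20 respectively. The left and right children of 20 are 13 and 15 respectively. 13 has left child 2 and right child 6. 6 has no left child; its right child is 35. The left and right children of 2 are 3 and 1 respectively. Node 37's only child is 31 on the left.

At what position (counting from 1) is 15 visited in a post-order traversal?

Post-order visits the left subtree, then the right subtree, then the node.
At 25: go left to 37.
  At 37: go left to 31.
    31 is a leaf — visit 31.
  At 37: no right child.
  Visit 37.
At 25: go right to 20.
  At 20: go left to 13.
    At 13: go left to 2.
      At 2: go left to 3.
        3 is a leaf — visit 3.
      At 2: go right to 1.
        1 is a leaf — visit 1.
      Visit 2.
    At 13: go right to 6.
      At 6: no left child.
      At 6: go right to 35.
        35 is a leaf — visit 35.
      Visit 6.
    Visit 13.
  At 20: go right to 15.
    15 is a leaf — visit 15.
  Visit 20.
Visit 25.
Full post-order sequence: 31, 37, 3, 1, 2, 35, 6, 13, 15, 20, 25.

9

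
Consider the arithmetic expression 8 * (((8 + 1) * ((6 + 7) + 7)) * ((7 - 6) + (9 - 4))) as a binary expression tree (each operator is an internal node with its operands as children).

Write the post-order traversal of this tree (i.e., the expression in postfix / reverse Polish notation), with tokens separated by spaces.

Post-order on an expression tree gives postfix notation: for each operator, emit left operand, right operand, then the operator.

8 8 1 + 6 7 + 7 + * 7 6 - 9 4 - + * *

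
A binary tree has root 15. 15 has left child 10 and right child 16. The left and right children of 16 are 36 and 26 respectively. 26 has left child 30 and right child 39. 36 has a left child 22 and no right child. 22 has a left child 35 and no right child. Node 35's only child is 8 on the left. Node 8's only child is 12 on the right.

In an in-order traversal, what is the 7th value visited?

36

In-order visits the left subtree, then the node, then the right subtree.
At 15: go left to 10.
  10 is a leaf — visit 10.
Visit 15.
At 15: go right to 16.
  At 16: go left to 36.
    At 36: go left to 22.
      At 22: go left to 35.
        At 35: go left to 8.
          At 8: no left child.
          Visit 8.
          At 8: go right to 12.
            12 is a leaf — visit 12.
        Visit 35.
        At 35: no right child.
      Visit 22.
      At 22: no right child.
    Visit 36.
    At 36: no right child.
  Visit 16.
  At 16: go right to 26.
    At 26: go left to 30.
      30 is a leaf — visit 30.
    Visit 26.
    At 26: go right to 39.
      39 is a leaf — visit 39.
Full in-order sequence: 10, 15, 8, 12, 35, 22, 36, 16, 30, 26, 39.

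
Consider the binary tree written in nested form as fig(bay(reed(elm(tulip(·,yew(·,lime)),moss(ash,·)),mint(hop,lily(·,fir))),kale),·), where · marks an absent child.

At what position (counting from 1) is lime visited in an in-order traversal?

In-order visits the left subtree, then the node, then the right subtree.
At fig: go left to bay.
  At bay: go left to reed.
    At reed: go left to elm.
      At elm: go left to tulip.
        At tulip: no left child.
        Visit tulip.
        At tulip: go right to yew.
          At yew: no left child.
          Visit yew.
          At yew: go right to lime.
            lime is a leaf — visit lime.
      Visit elm.
      At elm: go right to moss.
        At moss: go left to ash.
          ash is a leaf — visit ash.
        Visit moss.
        At moss: no right child.
    Visit reed.
    At reed: go right to mint.
      At mint: go left to hop.
        hop is a leaf — visit hop.
      Visit mint.
      At mint: go right to lily.
        At lily: no left child.
        Visit lily.
        At lily: go right to fir.
          fir is a leaf — visit fir.
  Visit bay.
  At bay: go right to kale.
    kale is a leaf — visit kale.
Visit fig.
At fig: no right child.
Full in-order sequence: tulip, yew, lime, elm, ash, moss, reed, hop, mint, lily, fir, bay, kale, fig.

3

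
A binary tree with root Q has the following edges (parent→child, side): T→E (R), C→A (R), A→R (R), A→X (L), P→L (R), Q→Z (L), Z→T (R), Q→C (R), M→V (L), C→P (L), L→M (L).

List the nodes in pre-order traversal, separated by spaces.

Q Z T E C P L M V A X R

Pre-order visits the node, then its left subtree, then its right subtree.
Visit Q.
At Q: go left to Z.
  Visit Z.
  At Z: no left child.
  At Z: go right to T.
    Visit T.
    At T: no left child.
    At T: go right to E.
      E is a leaf — visit E.
At Q: go right to C.
  Visit C.
  At C: go left to P.
    Visit P.
    At P: no left child.
    At P: go right to L.
      Visit L.
      At L: go left to M.
        Visit M.
        At M: go left to V.
          V is a leaf — visit V.
        At M: no right child.
      At L: no right child.
  At C: go right to A.
    Visit A.
    At A: go left to X.
      X is a leaf — visit X.
    At A: go right to R.
      R is a leaf — visit R.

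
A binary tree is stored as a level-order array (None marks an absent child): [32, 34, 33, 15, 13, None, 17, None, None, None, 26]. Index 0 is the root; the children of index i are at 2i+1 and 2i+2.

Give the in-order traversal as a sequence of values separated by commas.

15, 34, 13, 26, 32, 33, 17

In-order visits the left subtree, then the node, then the right subtree.
At 32: go left to 34.
  At 34: go left to 15.
    15 is a leaf — visit 15.
  Visit 34.
  At 34: go right to 13.
    At 13: no left child.
    Visit 13.
    At 13: go right to 26.
      26 is a leaf — visit 26.
Visit 32.
At 32: go right to 33.
  At 33: no left child.
  Visit 33.
  At 33: go right to 17.
    17 is a leaf — visit 17.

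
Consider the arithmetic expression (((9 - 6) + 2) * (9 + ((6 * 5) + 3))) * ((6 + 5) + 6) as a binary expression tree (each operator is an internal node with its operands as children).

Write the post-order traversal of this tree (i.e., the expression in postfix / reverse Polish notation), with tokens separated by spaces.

9 6 - 2 + 9 6 5 * 3 + + * 6 5 + 6 + *

Post-order on an expression tree gives postfix notation: for each operator, emit left operand, right operand, then the operator.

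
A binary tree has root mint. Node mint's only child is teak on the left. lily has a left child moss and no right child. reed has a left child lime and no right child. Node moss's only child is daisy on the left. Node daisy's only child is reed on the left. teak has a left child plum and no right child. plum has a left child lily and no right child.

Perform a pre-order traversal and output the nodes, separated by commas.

Pre-order visits the node, then its left subtree, then its right subtree.
Visit mint.
At mint: go left to teak.
  Visit teak.
  At teak: go left to plum.
    Visit plum.
    At plum: go left to lily.
      Visit lily.
      At lily: go left to moss.
        Visit moss.
        At moss: go left to daisy.
          Visit daisy.
          At daisy: go left to reed.
            Visit reed.
            At reed: go left to lime.
              lime is a leaf — visit lime.
            At reed: no right child.
          At daisy: no right child.
        At moss: no right child.
      At lily: no right child.
    At plum: no right child.
  At teak: no right child.
At mint: no right child.

mint, teak, plum, lily, moss, daisy, reed, lime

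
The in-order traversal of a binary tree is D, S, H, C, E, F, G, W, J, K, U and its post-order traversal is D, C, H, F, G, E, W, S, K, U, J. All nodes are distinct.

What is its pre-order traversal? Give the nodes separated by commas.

J, S, D, W, E, H, C, G, F, U, K

The last element of post-order is the root; it splits in-order into left and right subtrees.
Root J: left subtree has 8 nodes {D, S, H, C, E, F, G, W}, right has 2 {K, U}.
  Root S: left subtree has 1 node {D}, right has 6 {H, C, E, F, G, W}.
    Root W: left subtree has 5 nodes {H, C, E, F, G}, right has 0 { }.
      Root E: left subtree has 2 nodes {H, C}, right has 2 {F, G}.
        Root H: left subtree has 0 nodes { }, right has 1 {C}.
        Root G: left subtree has 1 node {F}, right has 0 { }.
  Root U: left subtree has 1 node {K}, right has 0 { }.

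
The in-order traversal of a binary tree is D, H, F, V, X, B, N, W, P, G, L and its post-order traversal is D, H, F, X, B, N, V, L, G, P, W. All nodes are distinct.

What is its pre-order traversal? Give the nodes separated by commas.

The last element of post-order is the root; it splits in-order into left and right subtrees.
Root W: left subtree has 7 nodes {D, H, F, V, X, B, N}, right has 3 {P, G, L}.
  Root V: left subtree has 3 nodes {D, H, F}, right has 3 {X, B, N}.
    Root F: left subtree has 2 nodes {D, H}, right has 0 { }.
      Root H: left subtree has 1 node {D}, right has 0 { }.
    Root N: left subtree has 2 nodes {X, B}, right has 0 { }.
      Root B: left subtree has 1 node {X}, right has 0 { }.
  Root P: left subtree has 0 nodes { }, right has 2 {G, L}.
    Root G: left subtree has 0 nodes { }, right has 1 {L}.

W, V, F, H, D, N, B, X, P, G, L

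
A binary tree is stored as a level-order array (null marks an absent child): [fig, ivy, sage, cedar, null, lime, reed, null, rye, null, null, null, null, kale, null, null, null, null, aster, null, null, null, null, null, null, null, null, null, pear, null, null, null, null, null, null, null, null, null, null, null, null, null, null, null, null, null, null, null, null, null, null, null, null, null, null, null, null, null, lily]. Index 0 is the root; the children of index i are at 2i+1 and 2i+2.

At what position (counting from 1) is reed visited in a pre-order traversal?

8

Pre-order visits the node, then its left subtree, then its right subtree.
Visit fig.
At fig: go left to ivy.
  Visit ivy.
  At ivy: go left to cedar.
    Visit cedar.
    At cedar: no left child.
    At cedar: go right to rye.
      Visit rye.
      At rye: no left child.
      At rye: go right to aster.
        aster is a leaf — visit aster.
  At ivy: no right child.
At fig: go right to sage.
  Visit sage.
  At sage: go left to lime.
    lime is a leaf — visit lime.
  At sage: go right to reed.
    Visit reed.
    At reed: go left to kale.
      Visit kale.
      At kale: no left child.
      At kale: go right to pear.
        Visit pear.
        At pear: no left child.
        At pear: go right to lily.
          lily is a leaf — visit lily.
    At reed: no right child.
Full pre-order sequence: fig, ivy, cedar, rye, aster, sage, lime, reed, kale, pear, lily.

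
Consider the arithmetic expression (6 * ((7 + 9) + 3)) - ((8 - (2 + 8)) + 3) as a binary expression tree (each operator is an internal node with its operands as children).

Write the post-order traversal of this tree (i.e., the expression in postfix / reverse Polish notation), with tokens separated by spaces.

Post-order on an expression tree gives postfix notation: for each operator, emit left operand, right operand, then the operator.

6 7 9 + 3 + * 8 2 8 + - 3 + -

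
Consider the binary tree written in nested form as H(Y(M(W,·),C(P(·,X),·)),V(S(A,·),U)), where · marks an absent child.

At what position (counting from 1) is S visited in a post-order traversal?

8

Post-order visits the left subtree, then the right subtree, then the node.
At H: go left to Y.
  At Y: go left to M.
    At M: go left to W.
      W is a leaf — visit W.
    At M: no right child.
    Visit M.
  At Y: go right to C.
    At C: go left to P.
      At P: no left child.
      At P: go right to X.
        X is a leaf — visit X.
      Visit P.
    At C: no right child.
    Visit C.
  Visit Y.
At H: go right to V.
  At V: go left to S.
    At S: go left to A.
      A is a leaf — visit A.
    At S: no right child.
    Visit S.
  At V: go right to U.
    U is a leaf — visit U.
  Visit V.
Visit H.
Full post-order sequence: W, M, X, P, C, Y, A, S, U, V, H.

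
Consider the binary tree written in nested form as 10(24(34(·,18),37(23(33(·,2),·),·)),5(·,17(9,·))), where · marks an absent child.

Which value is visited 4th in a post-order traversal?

Post-order visits the left subtree, then the right subtree, then the node.
At 10: go left to 24.
  At 24: go left to 34.
    At 34: no left child.
    At 34: go right to 18.
      18 is a leaf — visit 18.
    Visit 34.
  At 24: go right to 37.
    At 37: go left to 23.
      At 23: go left to 33.
        At 33: no left child.
        At 33: go right to 2.
          2 is a leaf — visit 2.
        Visit 33.
      At 23: no right child.
      Visit 23.
    At 37: no right child.
    Visit 37.
  Visit 24.
At 10: go right to 5.
  At 5: no left child.
  At 5: go right to 17.
    At 17: go left to 9.
      9 is a leaf — visit 9.
    At 17: no right child.
    Visit 17.
  Visit 5.
Visit 10.
Full post-order sequence: 18, 34, 2, 33, 23, 37, 24, 9, 17, 5, 10.

33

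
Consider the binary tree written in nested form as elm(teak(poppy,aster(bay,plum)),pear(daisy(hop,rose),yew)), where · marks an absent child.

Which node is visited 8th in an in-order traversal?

daisy

In-order visits the left subtree, then the node, then the right subtree.
At elm: go left to teak.
  At teak: go left to poppy.
    poppy is a leaf — visit poppy.
  Visit teak.
  At teak: go right to aster.
    At aster: go left to bay.
      bay is a leaf — visit bay.
    Visit aster.
    At aster: go right to plum.
      plum is a leaf — visit plum.
Visit elm.
At elm: go right to pear.
  At pear: go left to daisy.
    At daisy: go left to hop.
      hop is a leaf — visit hop.
    Visit daisy.
    At daisy: go right to rose.
      rose is a leaf — visit rose.
  Visit pear.
  At pear: go right to yew.
    yew is a leaf — visit yew.
Full in-order sequence: poppy, teak, bay, aster, plum, elm, hop, daisy, rose, pear, yew.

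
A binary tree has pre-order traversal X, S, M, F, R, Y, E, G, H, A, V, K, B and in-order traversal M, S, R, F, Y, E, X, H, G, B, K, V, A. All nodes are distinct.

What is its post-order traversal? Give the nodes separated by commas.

The first element of pre-order is the root; it splits in-order into left and right subtrees.
Root X: left subtree has 6 nodes {M, S, R, F, Y, E}, right has 6 {H, G, B, K, V, A}.
  Root S: left subtree has 1 node {M}, right has 4 {R, F, Y, E}.
    Root F: left subtree has 1 node {R}, right has 2 {Y, E}.
      Root Y: left subtree has 0 nodes { }, right has 1 {E}.
  Root G: left subtree has 1 node {H}, right has 4 {B, K, V, A}.
    Root A: left subtree has 3 nodes {B, K, V}, right has 0 { }.
      Root V: left subtree has 2 nodes {B, K}, right has 0 { }.
        Root K: left subtree has 1 node {B}, right has 0 { }.

M, R, E, Y, F, S, H, B, K, V, A, G, X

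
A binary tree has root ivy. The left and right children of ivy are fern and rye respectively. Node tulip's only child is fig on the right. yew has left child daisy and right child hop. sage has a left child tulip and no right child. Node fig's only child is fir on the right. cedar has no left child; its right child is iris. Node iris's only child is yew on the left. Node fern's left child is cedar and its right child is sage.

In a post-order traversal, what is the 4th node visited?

Post-order visits the left subtree, then the right subtree, then the node.
At ivy: go left to fern.
  At fern: go left to cedar.
    At cedar: no left child.
    At cedar: go right to iris.
      At iris: go left to yew.
        At yew: go left to daisy.
          daisy is a leaf — visit daisy.
        At yew: go right to hop.
          hop is a leaf — visit hop.
        Visit yew.
      At iris: no right child.
      Visit iris.
    Visit cedar.
  At fern: go right to sage.
    At sage: go left to tulip.
      At tulip: no left child.
      At tulip: go right to fig.
        At fig: no left child.
        At fig: go right to fir.
          fir is a leaf — visit fir.
        Visit fig.
      Visit tulip.
    At sage: no right child.
    Visit sage.
  Visit fern.
At ivy: go right to rye.
  rye is a leaf — visit rye.
Visit ivy.
Full post-order sequence: daisy, hop, yew, iris, cedar, fir, fig, tulip, sage, fern, rye, ivy.

iris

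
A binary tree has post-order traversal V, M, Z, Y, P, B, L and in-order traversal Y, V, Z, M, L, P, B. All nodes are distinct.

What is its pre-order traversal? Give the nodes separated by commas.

L, Y, Z, V, M, B, P

The last element of post-order is the root; it splits in-order into left and right subtrees.
Root L: left subtree has 4 nodes {Y, V, Z, M}, right has 2 {P, B}.
  Root Y: left subtree has 0 nodes { }, right has 3 {V, Z, M}.
    Root Z: left subtree has 1 node {V}, right has 1 {M}.
  Root B: left subtree has 1 node {P}, right has 0 { }.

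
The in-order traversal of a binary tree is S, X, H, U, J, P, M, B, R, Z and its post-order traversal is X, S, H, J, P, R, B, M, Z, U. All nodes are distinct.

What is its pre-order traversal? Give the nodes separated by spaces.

The last element of post-order is the root; it splits in-order into left and right subtrees.
Root U: left subtree has 3 nodes {S, X, H}, right has 6 {J, P, M, B, R, Z}.
  Root H: left subtree has 2 nodes {S, X}, right has 0 { }.
    Root S: left subtree has 0 nodes { }, right has 1 {X}.
  Root Z: left subtree has 5 nodes {J, P, M, B, R}, right has 0 { }.
    Root M: left subtree has 2 nodes {J, P}, right has 2 {B, R}.
      Root P: left subtree has 1 node {J}, right has 0 { }.
      Root B: left subtree has 0 nodes { }, right has 1 {R}.

U H S X Z M P J B R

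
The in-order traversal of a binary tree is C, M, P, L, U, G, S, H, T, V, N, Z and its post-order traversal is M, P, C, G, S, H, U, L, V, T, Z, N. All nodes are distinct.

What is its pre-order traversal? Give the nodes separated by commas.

N, T, L, C, P, M, U, H, S, G, V, Z

The last element of post-order is the root; it splits in-order into left and right subtrees.
Root N: left subtree has 10 nodes {C, M, P, L, U, G, S, H, T, V}, right has 1 {Z}.
  Root T: left subtree has 8 nodes {C, M, P, L, U, G, S, H}, right has 1 {V}.
    Root L: left subtree has 3 nodes {C, M, P}, right has 4 {U, G, S, H}.
      Root C: left subtree has 0 nodes { }, right has 2 {M, P}.
        Root P: left subtree has 1 node {M}, right has 0 { }.
      Root U: left subtree has 0 nodes { }, right has 3 {G, S, H}.
        Root H: left subtree has 2 nodes {G, S}, right has 0 { }.
          Root S: left subtree has 1 node {G}, right has 0 { }.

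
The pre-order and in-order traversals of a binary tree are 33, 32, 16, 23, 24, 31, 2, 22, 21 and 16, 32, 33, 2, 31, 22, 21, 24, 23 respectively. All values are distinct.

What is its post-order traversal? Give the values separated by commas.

The first element of pre-order is the root; it splits in-order into left and right subtrees.
Root 33: left subtree has 2 nodes {16, 32}, right has 6 {2, 31, 22, 21, 24, 23}.
  Root 32: left subtree has 1 node {16}, right has 0 { }.
  Root 23: left subtree has 5 nodes {2, 31, 22, 21, 24}, right has 0 { }.
    Root 24: left subtree has 4 nodes {2, 31, 22, 21}, right has 0 { }.
      Root 31: left subtree has 1 node {2}, right has 2 {22, 21}.
        Root 22: left subtree has 0 nodes { }, right has 1 {21}.

16, 32, 2, 21, 22, 31, 24, 23, 33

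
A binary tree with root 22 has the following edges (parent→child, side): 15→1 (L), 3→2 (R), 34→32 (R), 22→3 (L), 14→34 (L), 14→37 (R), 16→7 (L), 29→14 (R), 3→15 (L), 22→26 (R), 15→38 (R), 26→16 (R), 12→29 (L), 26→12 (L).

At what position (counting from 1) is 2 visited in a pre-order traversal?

6

Pre-order visits the node, then its left subtree, then its right subtree.
Visit 22.
At 22: go left to 3.
  Visit 3.
  At 3: go left to 15.
    Visit 15.
    At 15: go left to 1.
      1 is a leaf — visit 1.
    At 15: go right to 38.
      38 is a leaf — visit 38.
  At 3: go right to 2.
    2 is a leaf — visit 2.
At 22: go right to 26.
  Visit 26.
  At 26: go left to 12.
    Visit 12.
    At 12: go left to 29.
      Visit 29.
      At 29: no left child.
      At 29: go right to 14.
        Visit 14.
        At 14: go left to 34.
          Visit 34.
          At 34: no left child.
          At 34: go right to 32.
            32 is a leaf — visit 32.
        At 14: go right to 37.
          37 is a leaf — visit 37.
    At 12: no right child.
  At 26: go right to 16.
    Visit 16.
    At 16: go left to 7.
      7 is a leaf — visit 7.
    At 16: no right child.
Full pre-order sequence: 22, 3, 15, 1, 38, 2, 26, 12, 29, 14, 34, 32, 37, 16, 7.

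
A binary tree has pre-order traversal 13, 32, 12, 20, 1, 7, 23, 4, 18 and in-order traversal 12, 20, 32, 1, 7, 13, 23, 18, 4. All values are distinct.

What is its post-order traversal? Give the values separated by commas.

The first element of pre-order is the root; it splits in-order into left and right subtrees.
Root 13: left subtree has 5 nodes {12, 20, 32, 1, 7}, right has 3 {23, 18, 4}.
  Root 32: left subtree has 2 nodes {12, 20}, right has 2 {1, 7}.
    Root 12: left subtree has 0 nodes { }, right has 1 {20}.
    Root 1: left subtree has 0 nodes { }, right has 1 {7}.
  Root 23: left subtree has 0 nodes { }, right has 2 {18, 4}.
    Root 4: left subtree has 1 node {18}, right has 0 { }.

20, 12, 7, 1, 32, 18, 4, 23, 13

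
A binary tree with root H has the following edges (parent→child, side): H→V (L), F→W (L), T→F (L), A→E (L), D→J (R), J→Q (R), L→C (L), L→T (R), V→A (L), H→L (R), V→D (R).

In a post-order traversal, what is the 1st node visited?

E

Post-order visits the left subtree, then the right subtree, then the node.
At H: go left to V.
  At V: go left to A.
    At A: go left to E.
      E is a leaf — visit E.
    At A: no right child.
    Visit A.
  At V: go right to D.
    At D: no left child.
    At D: go right to J.
      At J: no left child.
      At J: go right to Q.
        Q is a leaf — visit Q.
      Visit J.
    Visit D.
  Visit V.
At H: go right to L.
  At L: go left to C.
    C is a leaf — visit C.
  At L: go right to T.
    At T: go left to F.
      At F: go left to W.
        W is a leaf — visit W.
      At F: no right child.
      Visit F.
    At T: no right child.
    Visit T.
  Visit L.
Visit H.
Full post-order sequence: E, A, Q, J, D, V, C, W, F, T, L, H.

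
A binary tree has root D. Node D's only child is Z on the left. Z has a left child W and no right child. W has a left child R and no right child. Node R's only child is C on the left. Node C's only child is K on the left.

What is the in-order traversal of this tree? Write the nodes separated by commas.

K, C, R, W, Z, D

In-order visits the left subtree, then the node, then the right subtree.
At D: go left to Z.
  At Z: go left to W.
    At W: go left to R.
      At R: go left to C.
        At C: go left to K.
          K is a leaf — visit K.
        Visit C.
        At C: no right child.
      Visit R.
      At R: no right child.
    Visit W.
    At W: no right child.
  Visit Z.
  At Z: no right child.
Visit D.
At D: no right child.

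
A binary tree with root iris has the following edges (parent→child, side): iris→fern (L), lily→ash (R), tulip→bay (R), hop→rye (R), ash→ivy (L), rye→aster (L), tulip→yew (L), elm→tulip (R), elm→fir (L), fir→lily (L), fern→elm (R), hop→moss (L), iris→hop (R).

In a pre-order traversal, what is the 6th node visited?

Pre-order visits the node, then its left subtree, then its right subtree.
Visit iris.
At iris: go left to fern.
  Visit fern.
  At fern: no left child.
  At fern: go right to elm.
    Visit elm.
    At elm: go left to fir.
      Visit fir.
      At fir: go left to lily.
        Visit lily.
        At lily: no left child.
        At lily: go right to ash.
          Visit ash.
          At ash: go left to ivy.
            ivy is a leaf — visit ivy.
          At ash: no right child.
      At fir: no right child.
    At elm: go right to tulip.
      Visit tulip.
      At tulip: go left to yew.
        yew is a leaf — visit yew.
      At tulip: go right to bay.
        bay is a leaf — visit bay.
At iris: go right to hop.
  Visit hop.
  At hop: go left to moss.
    moss is a leaf — visit moss.
  At hop: go right to rye.
    Visit rye.
    At rye: go left to aster.
      aster is a leaf — visit aster.
    At rye: no right child.
Full pre-order sequence: iris, fern, elm, fir, lily, ash, ivy, tulip, yew, bay, hop, moss, rye, aster.

ash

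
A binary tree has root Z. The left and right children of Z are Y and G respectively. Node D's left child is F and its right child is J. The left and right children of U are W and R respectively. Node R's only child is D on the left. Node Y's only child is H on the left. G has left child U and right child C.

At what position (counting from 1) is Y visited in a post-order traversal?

2

Post-order visits the left subtree, then the right subtree, then the node.
At Z: go left to Y.
  At Y: go left to H.
    H is a leaf — visit H.
  At Y: no right child.
  Visit Y.
At Z: go right to G.
  At G: go left to U.
    At U: go left to W.
      W is a leaf — visit W.
    At U: go right to R.
      At R: go left to D.
        At D: go left to F.
          F is a leaf — visit F.
        At D: go right to J.
          J is a leaf — visit J.
        Visit D.
      At R: no right child.
      Visit R.
    Visit U.
  At G: go right to C.
    C is a leaf — visit C.
  Visit G.
Visit Z.
Full post-order sequence: H, Y, W, F, J, D, R, U, C, G, Z.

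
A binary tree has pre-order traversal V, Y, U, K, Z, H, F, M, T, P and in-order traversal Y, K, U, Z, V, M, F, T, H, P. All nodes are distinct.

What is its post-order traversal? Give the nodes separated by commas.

K, Z, U, Y, M, T, F, P, H, V

The first element of pre-order is the root; it splits in-order into left and right subtrees.
Root V: left subtree has 4 nodes {Y, K, U, Z}, right has 5 {M, F, T, H, P}.
  Root Y: left subtree has 0 nodes { }, right has 3 {K, U, Z}.
    Root U: left subtree has 1 node {K}, right has 1 {Z}.
  Root H: left subtree has 3 nodes {M, F, T}, right has 1 {P}.
    Root F: left subtree has 1 node {M}, right has 1 {T}.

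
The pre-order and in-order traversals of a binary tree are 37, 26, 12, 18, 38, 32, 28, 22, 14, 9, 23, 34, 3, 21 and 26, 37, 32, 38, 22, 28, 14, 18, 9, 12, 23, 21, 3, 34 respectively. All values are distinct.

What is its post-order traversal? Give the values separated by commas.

The first element of pre-order is the root; it splits in-order into left and right subtrees.
Root 37: left subtree has 1 node {26}, right has 12 {32, 38, 22, 28, 14, 18, 9, 12, 23, 21, 3, 34}.
  Root 12: left subtree has 7 nodes {32, 38, 22, 28, 14, 18, 9}, right has 4 {23, 21, 3, 34}.
    Root 18: left subtree has 5 nodes {32, 38, 22, 28, 14}, right has 1 {9}.
      Root 38: left subtree has 1 node {32}, right has 3 {22, 28, 14}.
        Root 28: left subtree has 1 node {22}, right has 1 {14}.
    Root 23: left subtree has 0 nodes { }, right has 3 {21, 3, 34}.
      Root 34: left subtree has 2 nodes {21, 3}, right has 0 { }.
        Root 3: left subtree has 1 node {21}, right has 0 { }.

26, 32, 22, 14, 28, 38, 9, 18, 21, 3, 34, 23, 12, 37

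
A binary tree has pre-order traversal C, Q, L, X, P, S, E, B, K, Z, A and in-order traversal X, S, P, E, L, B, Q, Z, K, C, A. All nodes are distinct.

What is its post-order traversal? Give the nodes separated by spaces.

The first element of pre-order is the root; it splits in-order into left and right subtrees.
Root C: left subtree has 9 nodes {X, S, P, E, L, B, Q, Z, K}, right has 1 {A}.
  Root Q: left subtree has 6 nodes {X, S, P, E, L, B}, right has 2 {Z, K}.
    Root L: left subtree has 4 nodes {X, S, P, E}, right has 1 {B}.
      Root X: left subtree has 0 nodes { }, right has 3 {S, P, E}.
        Root P: left subtree has 1 node {S}, right has 1 {E}.
    Root K: left subtree has 1 node {Z}, right has 0 { }.

S E P X B L Z K Q A C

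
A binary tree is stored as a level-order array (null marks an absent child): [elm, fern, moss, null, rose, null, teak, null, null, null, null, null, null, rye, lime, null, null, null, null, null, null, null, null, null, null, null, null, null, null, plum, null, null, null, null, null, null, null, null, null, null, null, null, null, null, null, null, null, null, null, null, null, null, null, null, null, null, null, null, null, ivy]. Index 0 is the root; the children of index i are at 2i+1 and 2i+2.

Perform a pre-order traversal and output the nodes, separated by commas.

Pre-order visits the node, then its left subtree, then its right subtree.
Visit elm.
At elm: go left to fern.
  Visit fern.
  At fern: no left child.
  At fern: go right to rose.
    rose is a leaf — visit rose.
At elm: go right to moss.
  Visit moss.
  At moss: no left child.
  At moss: go right to teak.
    Visit teak.
    At teak: go left to rye.
      rye is a leaf — visit rye.
    At teak: go right to lime.
      Visit lime.
      At lime: go left to plum.
        Visit plum.
        At plum: go left to ivy.
          ivy is a leaf — visit ivy.
        At plum: no right child.
      At lime: no right child.

elm, fern, rose, moss, teak, rye, lime, plum, ivy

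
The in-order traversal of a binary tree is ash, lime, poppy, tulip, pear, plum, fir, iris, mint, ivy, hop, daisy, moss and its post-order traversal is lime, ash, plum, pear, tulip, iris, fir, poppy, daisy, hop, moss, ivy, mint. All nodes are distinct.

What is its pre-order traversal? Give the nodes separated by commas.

mint, poppy, ash, lime, fir, tulip, pear, plum, iris, ivy, moss, hop, daisy

The last element of post-order is the root; it splits in-order into left and right subtrees.
Root mint: left subtree has 8 nodes {ash, lime, poppy, tulip, pear, plum, fir, iris}, right has 4 {ivy, hop, daisy, moss}.
  Root poppy: left subtree has 2 nodes {ash, lime}, right has 5 {tulip, pear, plum, fir, iris}.
    Root ash: left subtree has 0 nodes { }, right has 1 {lime}.
    Root fir: left subtree has 3 nodes {tulip, pear, plum}, right has 1 {iris}.
      Root tulip: left subtree has 0 nodes { }, right has 2 {pear, plum}.
        Root pear: left subtree has 0 nodes { }, right has 1 {plum}.
  Root ivy: left subtree has 0 nodes { }, right has 3 {hop, daisy, moss}.
    Root moss: left subtree has 2 nodes {hop, daisy}, right has 0 { }.
      Root hop: left subtree has 0 nodes { }, right has 1 {daisy}.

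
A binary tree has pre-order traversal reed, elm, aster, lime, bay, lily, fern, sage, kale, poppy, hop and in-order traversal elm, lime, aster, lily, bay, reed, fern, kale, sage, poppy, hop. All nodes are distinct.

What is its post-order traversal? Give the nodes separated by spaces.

lime lily bay aster elm kale hop poppy sage fern reed

The first element of pre-order is the root; it splits in-order into left and right subtrees.
Root reed: left subtree has 5 nodes {elm, lime, aster, lily, bay}, right has 5 {fern, kale, sage, poppy, hop}.
  Root elm: left subtree has 0 nodes { }, right has 4 {lime, aster, lily, bay}.
    Root aster: left subtree has 1 node {lime}, right has 2 {lily, bay}.
      Root bay: left subtree has 1 node {lily}, right has 0 { }.
  Root fern: left subtree has 0 nodes { }, right has 4 {kale, sage, poppy, hop}.
    Root sage: left subtree has 1 node {kale}, right has 2 {poppy, hop}.
      Root poppy: left subtree has 0 nodes { }, right has 1 {hop}.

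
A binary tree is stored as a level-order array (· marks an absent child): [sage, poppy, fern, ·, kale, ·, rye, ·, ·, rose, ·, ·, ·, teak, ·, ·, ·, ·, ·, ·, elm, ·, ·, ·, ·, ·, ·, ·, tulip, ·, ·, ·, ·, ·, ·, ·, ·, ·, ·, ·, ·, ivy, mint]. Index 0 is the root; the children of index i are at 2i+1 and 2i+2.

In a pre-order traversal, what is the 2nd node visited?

poppy

Pre-order visits the node, then its left subtree, then its right subtree.
Visit sage.
At sage: go left to poppy.
  Visit poppy.
  At poppy: no left child.
  At poppy: go right to kale.
    Visit kale.
    At kale: go left to rose.
      Visit rose.
      At rose: no left child.
      At rose: go right to elm.
        Visit elm.
        At elm: go left to ivy.
          ivy is a leaf — visit ivy.
        At elm: go right to mint.
          mint is a leaf — visit mint.
    At kale: no right child.
At sage: go right to fern.
  Visit fern.
  At fern: no left child.
  At fern: go right to rye.
    Visit rye.
    At rye: go left to teak.
      Visit teak.
      At teak: no left child.
      At teak: go right to tulip.
        tulip is a leaf — visit tulip.
    At rye: no right child.
Full pre-order sequence: sage, poppy, kale, rose, elm, ivy, mint, fern, rye, teak, tulip.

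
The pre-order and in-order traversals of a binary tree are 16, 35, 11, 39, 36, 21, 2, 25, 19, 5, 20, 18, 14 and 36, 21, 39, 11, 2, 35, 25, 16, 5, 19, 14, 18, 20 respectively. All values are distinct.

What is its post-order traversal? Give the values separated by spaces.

The first element of pre-order is the root; it splits in-order into left and right subtrees.
Root 16: left subtree has 7 nodes {36, 21, 39, 11, 2, 35, 25}, right has 5 {5, 19, 14, 18, 20}.
  Root 35: left subtree has 5 nodes {36, 21, 39, 11, 2}, right has 1 {25}.
    Root 11: left subtree has 3 nodes {36, 21, 39}, right has 1 {2}.
      Root 39: left subtree has 2 nodes {36, 21}, right has 0 { }.
        Root 36: left subtree has 0 nodes { }, right has 1 {21}.
  Root 19: left subtree has 1 node {5}, right has 3 {14, 18, 20}.
    Root 20: left subtree has 2 nodes {14, 18}, right has 0 { }.
      Root 18: left subtree has 1 node {14}, right has 0 { }.

21 36 39 2 11 25 35 5 14 18 20 19 16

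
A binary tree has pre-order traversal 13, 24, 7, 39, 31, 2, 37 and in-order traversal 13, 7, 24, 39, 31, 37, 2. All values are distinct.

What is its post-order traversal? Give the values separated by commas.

The first element of pre-order is the root; it splits in-order into left and right subtrees.
Root 13: left subtree has 0 nodes { }, right has 6 {7, 24, 39, 31, 37, 2}.
  Root 24: left subtree has 1 node {7}, right has 4 {39, 31, 37, 2}.
    Root 39: left subtree has 0 nodes { }, right has 3 {31, 37, 2}.
      Root 31: left subtree has 0 nodes { }, right has 2 {37, 2}.
        Root 2: left subtree has 1 node {37}, right has 0 { }.

7, 37, 2, 31, 39, 24, 13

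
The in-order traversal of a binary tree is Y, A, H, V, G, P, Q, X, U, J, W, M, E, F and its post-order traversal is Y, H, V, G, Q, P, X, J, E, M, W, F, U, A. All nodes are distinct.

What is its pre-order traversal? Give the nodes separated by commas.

A, Y, U, X, P, G, V, H, Q, F, W, J, M, E

The last element of post-order is the root; it splits in-order into left and right subtrees.
Root A: left subtree has 1 node {Y}, right has 12 {H, V, G, P, Q, X, U, J, W, M, E, F}.
  Root U: left subtree has 6 nodes {H, V, G, P, Q, X}, right has 5 {J, W, M, E, F}.
    Root X: left subtree has 5 nodes {H, V, G, P, Q}, right has 0 { }.
      Root P: left subtree has 3 nodes {H, V, G}, right has 1 {Q}.
        Root G: left subtree has 2 nodes {H, V}, right has 0 { }.
          Root V: left subtree has 1 node {H}, right has 0 { }.
    Root F: left subtree has 4 nodes {J, W, M, E}, right has 0 { }.
      Root W: left subtree has 1 node {J}, right has 2 {M, E}.
        Root M: left subtree has 0 nodes { }, right has 1 {E}.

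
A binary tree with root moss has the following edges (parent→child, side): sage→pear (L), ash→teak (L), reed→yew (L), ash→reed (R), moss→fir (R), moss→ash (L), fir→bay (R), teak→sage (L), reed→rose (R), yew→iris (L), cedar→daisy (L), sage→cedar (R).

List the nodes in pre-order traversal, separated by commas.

Pre-order visits the node, then its left subtree, then its right subtree.
Visit moss.
At moss: go left to ash.
  Visit ash.
  At ash: go left to teak.
    Visit teak.
    At teak: go left to sage.
      Visit sage.
      At sage: go left to pear.
        pear is a leaf — visit pear.
      At sage: go right to cedar.
        Visit cedar.
        At cedar: go left to daisy.
          daisy is a leaf — visit daisy.
        At cedar: no right child.
    At teak: no right child.
  At ash: go right to reed.
    Visit reed.
    At reed: go left to yew.
      Visit yew.
      At yew: go left to iris.
        iris is a leaf — visit iris.
      At yew: no right child.
    At reed: go right to rose.
      rose is a leaf — visit rose.
At moss: go right to fir.
  Visit fir.
  At fir: no left child.
  At fir: go right to bay.
    bay is a leaf — visit bay.

moss, ash, teak, sage, pear, cedar, daisy, reed, yew, iris, rose, fir, bay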